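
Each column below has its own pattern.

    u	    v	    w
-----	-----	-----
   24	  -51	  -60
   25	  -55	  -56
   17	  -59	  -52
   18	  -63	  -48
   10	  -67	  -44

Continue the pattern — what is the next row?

Column u — alternating steps +1, −8, +1, −8, …: 24, 25, 17, 18, 10 → 11.
Column v: −4 each step, so -51, -55, -59, -63, -67 → -71.
Column w: +4 each step; -60, -56, -52, -48, -44 → -40.
Putting it together: 11  -71  -40.

11  -71  -40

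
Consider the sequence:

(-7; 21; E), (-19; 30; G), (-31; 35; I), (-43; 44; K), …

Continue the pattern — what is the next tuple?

First value: -7, -19, -31, -43 → -55 (−12 each step).
Second value: alternating steps +9, +5, +9, +5, …; 21, 30, 35, 44 → 49.
Letter: letters move forward 2 places in the alphabet, so E, G, I, K → M.
Combining the parts gives (-55; 49; M).

(-55; 49; M)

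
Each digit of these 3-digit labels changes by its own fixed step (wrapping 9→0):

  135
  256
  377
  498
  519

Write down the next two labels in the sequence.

630, 751

First digit: +1 each step, mod 10; 1, 2, 3, 4, 5 → 6 → 7.
Second digit — +2 each step, mod 10: 3, 5, 7, 9, 1 → 3 → 5.
Third digit goes 5, 6, 7, 8, 9 → 0 → 1 (+1 each step, mod 10).
So the next two labels are 630 and 751.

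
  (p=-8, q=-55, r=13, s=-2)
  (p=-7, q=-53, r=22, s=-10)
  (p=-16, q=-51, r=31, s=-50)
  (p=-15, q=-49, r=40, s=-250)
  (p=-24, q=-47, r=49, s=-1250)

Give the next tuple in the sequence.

For the p, alternating steps +1, −9, +1, −9, …: -8, -7, -16, -15, -24 → -23.
Q: +2 each step; -55, -53, -51, -49, -47 → -45.
R: +9 each step, so 13, 22, 31, 40, 49 → 58.
S — ×5 each step: -2, -10, -50, -250, -1250 → -6250.
Putting it together: (p=-23, q=-45, r=58, s=-6250).

(p=-23, q=-45, r=58, s=-6250)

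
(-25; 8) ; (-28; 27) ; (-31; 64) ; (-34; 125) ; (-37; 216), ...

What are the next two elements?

(-40; 343), (-43; 512)

First slot: -25, -28, -31, -34, -37 → -40 → -43 (−3 each step).
Second slot goes 8, 27, 64, 125, 216 → 343 → 512 (perfect cubes: 2³, 3³, 4³, …).
Putting the parts together: (-40; 343) and then (-43; 512).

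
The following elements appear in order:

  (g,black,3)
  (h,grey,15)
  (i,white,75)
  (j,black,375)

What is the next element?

(k,grey,1875)

Letter — letters move forward 1 place in the alphabet: g, h, i, j → k.
Shade: black, grey, white, black → grey (repeats black → grey → white).
Third component goes 3, 15, 75, 375 → 1875 (×5 each step).
Putting it together: (k,grey,1875).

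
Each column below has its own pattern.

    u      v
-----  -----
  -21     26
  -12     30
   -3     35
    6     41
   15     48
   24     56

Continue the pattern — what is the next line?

Column u: +9 each step; -21, -12, -3, 6, 15, 24 → 33.
Column v goes 26, 30, 35, 41, 48, 56 → 65 (differences are 4, 5, 6, … (increasing by 1 each time)).
Putting it together: 33  65.

33  65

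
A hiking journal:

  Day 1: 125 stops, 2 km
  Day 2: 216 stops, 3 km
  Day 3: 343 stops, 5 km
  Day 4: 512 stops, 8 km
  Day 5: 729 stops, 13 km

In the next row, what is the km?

Stops: 125, 216, 343, 512, 729 → 1000 (perfect cubes: 5³, 6³, 7³, …).
Km: each term is the sum of the two before it; 2, 3, 5, 8, 13 → 21.

21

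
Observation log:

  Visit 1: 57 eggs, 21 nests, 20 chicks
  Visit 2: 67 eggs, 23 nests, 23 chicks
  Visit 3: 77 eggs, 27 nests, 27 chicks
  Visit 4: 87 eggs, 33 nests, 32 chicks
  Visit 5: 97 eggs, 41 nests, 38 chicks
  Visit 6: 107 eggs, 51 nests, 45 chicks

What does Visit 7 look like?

117 eggs, 63 nests, 53 chicks

Eggs goes 57, 67, 77, 87, 97, 107 → 117 (+10 each step).
Nests — differences are 2, 4, 6, … (increasing by 2 each time): 21, 23, 27, 33, 41, 51 → 63.
For the chicks, differences are 3, 4, 5, … (increasing by 1 each time): 20, 23, 27, 32, 38, 45 → 53.
Combining the parts gives 117 eggs, 63 nests, 53 chicks.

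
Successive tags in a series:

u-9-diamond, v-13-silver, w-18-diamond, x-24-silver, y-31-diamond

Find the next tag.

z-39-silver

Letter: u, v, w, x, y → z (letters move forward 1 place in the alphabet).
Second component: differences are 4, 5, 6, … (increasing by 1 each time); 9, 13, 18, 24, 31 → 39.
For the rank, alternates diamond ↔ silver: diamond, silver, diamond, silver, diamond → silver.
So the next tag is z-39-silver.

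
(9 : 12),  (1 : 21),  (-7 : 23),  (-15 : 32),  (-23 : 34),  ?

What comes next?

First value: 9, 1, -7, -15, -23 → -31 (−8 each step).
Second value: alternating steps +9, +2, +9, +2, …, so 12, 21, 23, 32, 34 → 43.
Putting it together: (-31 : 43).

(-31 : 43)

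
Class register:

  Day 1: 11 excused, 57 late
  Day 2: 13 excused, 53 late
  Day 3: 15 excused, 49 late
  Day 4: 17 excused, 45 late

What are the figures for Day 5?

19 excused, 41 late

Excused: +2 each step; 11, 13, 15, 17 → 19.
Late — −4 each step: 57, 53, 49, 45 → 41.
Combining the parts gives 19 excused, 41 late.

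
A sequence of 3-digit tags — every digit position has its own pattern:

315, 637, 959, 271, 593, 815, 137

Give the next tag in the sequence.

459

For the first digit, +3 each step, mod 10: 3, 6, 9, 2, 5, 8, 1 → 4.
For the second digit, +2 each step, mod 10: 1, 3, 5, 7, 9, 1, 3 → 5.
Third digit: 5, 7, 9, 1, 3, 5, 7 → 9 (+2 each step, mod 10).
Combining the parts gives 459.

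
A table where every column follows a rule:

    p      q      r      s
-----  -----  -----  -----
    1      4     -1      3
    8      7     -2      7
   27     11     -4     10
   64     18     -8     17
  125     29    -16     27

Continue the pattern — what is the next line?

216  47  -32  44

Column p: perfect cubes: 1³, 2³, 3³, …, so 1, 8, 27, 64, 125 → 216.
Column q goes 4, 7, 11, 18, 29 → 47 (each term is the sum of the two before it).
For the column r, ×2 each step: -1, -2, -4, -8, -16 → -32.
Column s: each term is the sum of the two before it, so 3, 7, 10, 17, 27 → 44.
So the next line is 216  47  -32  44.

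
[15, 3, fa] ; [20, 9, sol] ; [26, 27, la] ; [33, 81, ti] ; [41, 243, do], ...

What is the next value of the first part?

First part: 15, 20, 26, 33, 41 → 50 (differences are 5, 6, 7, … (increasing by 1 each time)).

50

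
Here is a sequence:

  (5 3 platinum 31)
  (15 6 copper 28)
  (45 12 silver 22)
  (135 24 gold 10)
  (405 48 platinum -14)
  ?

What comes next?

First component: ×3 each step; 5, 15, 45, 135, 405 → 1215.
Second component goes 3, 6, 12, 24, 48 → 96 (×2 each step).
Metal: repeats platinum → copper → silver → gold; platinum, copper, silver, gold, platinum → copper.
Fourth component goes 31, 28, 22, 10, -14 → -62 (together with the second component always sums to 34).
Combining the parts gives (1215 96 copper -62).

(1215 96 copper -62)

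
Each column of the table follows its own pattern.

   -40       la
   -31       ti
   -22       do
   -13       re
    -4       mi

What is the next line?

5  fa

First component: +9 each step, so -40, -31, -22, -13, -4 → 5.
Note: la, ti, do, re, mi → fa (runs through the solfège scale do→ti).
So the next line is 5  fa.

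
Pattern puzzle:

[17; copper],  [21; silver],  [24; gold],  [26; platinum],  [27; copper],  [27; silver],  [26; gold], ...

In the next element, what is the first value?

First value: differences are 4, 3, 2, … (decreasing by 1 each time); 17, 21, 24, 26, 27, 27, 26 → 24.

24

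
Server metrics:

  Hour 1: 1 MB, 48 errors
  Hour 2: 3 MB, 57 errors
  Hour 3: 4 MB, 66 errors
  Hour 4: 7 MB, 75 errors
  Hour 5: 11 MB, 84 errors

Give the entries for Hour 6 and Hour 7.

MB goes 1, 3, 4, 7, 11 → 18 → 29 (each term is the sum of the two before it).
Errors: +9 each step; 48, 57, 66, 75, 84 → 93 → 102.
Putting the parts together: 18 MB, 93 errors and then 29 MB, 102 errors.

18 MB, 93 errors; 29 MB, 102 errors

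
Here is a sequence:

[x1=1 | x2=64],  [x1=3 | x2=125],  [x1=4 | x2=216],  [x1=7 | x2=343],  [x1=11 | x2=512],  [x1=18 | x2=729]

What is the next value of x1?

X1 — each term is the sum of the two before it: 1, 3, 4, 7, 11, 18 → 29.

29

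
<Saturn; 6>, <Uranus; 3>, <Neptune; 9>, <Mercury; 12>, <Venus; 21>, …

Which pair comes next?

<Earth; 33>

Planet — runs through the planets Mercury→Neptune: Saturn, Uranus, Neptune, Mercury, Venus → Earth.
Second slot: each term is the sum of the two before it; 6, 3, 9, 12, 21 → 33.
Putting it together: <Earth; 33>.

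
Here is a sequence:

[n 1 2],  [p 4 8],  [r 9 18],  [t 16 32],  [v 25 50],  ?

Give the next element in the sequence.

Letter — letters move forward 2 places in the alphabet: n, p, r, t, v → x.
Second slot: perfect squares: 1², 2², 3², …; 1, 4, 9, 16, 25 → 36.
Third slot: always 2 × the second slot; 2, 8, 18, 32, 50 → 72.
Combining the parts gives [x 36 72].

[x 36 72]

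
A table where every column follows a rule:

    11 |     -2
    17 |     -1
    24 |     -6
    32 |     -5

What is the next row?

First component goes 11, 17, 24, 32 → 41 (differences are 6, 7, 8, … (increasing by 1 each time)).
Second component: alternating steps +1, −5, +1, −5, …, so -2, -1, -6, -5 → -10.
Combining the parts gives 41  -10.

41  -10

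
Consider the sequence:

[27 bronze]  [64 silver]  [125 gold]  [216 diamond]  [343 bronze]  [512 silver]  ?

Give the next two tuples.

First entry goes 27, 64, 125, 216, 343, 512 → 729 → 1000 (perfect cubes: 3³, 4³, 5³, …).
Rank: repeats bronze → silver → gold → diamond; bronze, silver, gold, diamond, bronze, silver → gold → diamond.
Putting the parts together: [729 gold] and then [1000 diamond].

[729 gold], [1000 diamond]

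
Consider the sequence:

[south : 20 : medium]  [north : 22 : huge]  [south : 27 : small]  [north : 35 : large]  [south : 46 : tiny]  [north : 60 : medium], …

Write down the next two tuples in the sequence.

[south : 77 : huge], [north : 97 : small]

Direction: alternates south ↔ north, so south, north, south, north, south, north → south → north.
For the second entry, differences are 2, 5, 8, … (increasing by 3 each time): 20, 22, 27, 35, 46, 60 → 77 → 97.
Size: repeats medium → huge → small → large → tiny, so medium, huge, small, large, tiny, medium → huge → small.
So the next two tuples are [south : 77 : huge] and [north : 97 : small].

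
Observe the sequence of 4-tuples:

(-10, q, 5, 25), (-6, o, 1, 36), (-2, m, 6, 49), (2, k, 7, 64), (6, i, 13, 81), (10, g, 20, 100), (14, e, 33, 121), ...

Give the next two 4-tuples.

(18, c, 53, 144), (22, a, 86, 169)

For the first slot, +4 each step: -10, -6, -2, 2, 6, 10, 14 → 18 → 22.
Letter: q, o, m, k, i, g, e → c → a (letters move back 2 places in the alphabet).
Third slot goes 5, 1, 6, 7, 13, 20, 33 → 53 → 86 (each term is the sum of the two before it).
Fourth slot: 25, 36, 49, 64, 81, 100, 121 → 144 → 169 (perfect squares: 5², 6², 7², …).
So the next two 4-tuples are (18, c, 53, 144) and (22, a, 86, 169).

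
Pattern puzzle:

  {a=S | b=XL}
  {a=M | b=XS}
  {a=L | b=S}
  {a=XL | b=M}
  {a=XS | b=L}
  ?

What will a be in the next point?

S

A: S, M, L, XL, XS → S (runs through clothing sizes XS→XL).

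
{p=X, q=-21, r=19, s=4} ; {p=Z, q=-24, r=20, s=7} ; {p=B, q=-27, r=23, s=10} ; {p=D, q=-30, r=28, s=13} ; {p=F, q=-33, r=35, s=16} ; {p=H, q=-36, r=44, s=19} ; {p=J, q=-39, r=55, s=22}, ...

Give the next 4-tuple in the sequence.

P: letters move forward 2 places in the alphabet, wrapping Z→A; X, Z, B, D, F, H, J → L.
Q goes -21, -24, -27, -30, -33, -36, -39 → -42 (−3 each step).
R: 19, 20, 23, 28, 35, 44, 55 → 68 (differences are 1, 3, 5, … (increasing by 2 each time)).
S — +3 each step: 4, 7, 10, 13, 16, 19, 22 → 25.
Putting it together: {p=L, q=-42, r=68, s=25}.

{p=L, q=-42, r=68, s=25}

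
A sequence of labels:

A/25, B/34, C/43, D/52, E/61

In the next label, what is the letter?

Letter — letters move forward 1 place in the alphabet: A, B, C, D, E → F.
Second component: 25, 34, 43, 52, 61 → 70 (+9 each step).

F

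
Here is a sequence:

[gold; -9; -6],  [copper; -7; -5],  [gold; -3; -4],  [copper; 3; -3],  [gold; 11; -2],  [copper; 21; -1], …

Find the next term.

Metal — alternates gold ↔ copper: gold, copper, gold, copper, gold, copper → gold.
Second value — differences are 2, 4, 6, … (increasing by 2 each time): -9, -7, -3, 3, 11, 21 → 33.
Third value — +1 each step: -6, -5, -4, -3, -2, -1 → 0.
So the next term is [gold; 33; 0].

[gold; 33; 0]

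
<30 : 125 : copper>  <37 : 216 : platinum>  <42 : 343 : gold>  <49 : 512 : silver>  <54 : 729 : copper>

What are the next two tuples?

First part: alternating steps +7, +5, +7, +5, …, so 30, 37, 42, 49, 54 → 61 → 66.
Second part: perfect cubes: 5³, 6³, 7³, …, so 125, 216, 343, 512, 729 → 1000 → 1331.
Metal: repeats copper → platinum → gold → silver; copper, platinum, gold, silver, copper → platinum → gold.
Putting the parts together: <61 : 1000 : platinum> and then <66 : 1331 : gold>.

<61 : 1000 : platinum>, <66 : 1331 : gold>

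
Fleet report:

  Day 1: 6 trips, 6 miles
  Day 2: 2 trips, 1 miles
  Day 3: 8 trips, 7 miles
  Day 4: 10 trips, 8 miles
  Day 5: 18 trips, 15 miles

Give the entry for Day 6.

For the trips, each term is the sum of the two before it: 6, 2, 8, 10, 18 → 28.
For the miles, each term is the sum of the two before it: 6, 1, 7, 8, 15 → 23.
Combining the parts gives 28 trips, 23 miles.

28 trips, 23 miles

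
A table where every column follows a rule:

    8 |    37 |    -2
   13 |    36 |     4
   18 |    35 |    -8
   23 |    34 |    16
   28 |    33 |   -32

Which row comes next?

33  32  64

First component: +5 each step; 8, 13, 18, 23, 28 → 33.
For the second component, −1 each step: 37, 36, 35, 34, 33 → 32.
Third component goes -2, 4, -8, 16, -32 → 64 (×(-2) each step).
Combining the parts gives 33  32  64.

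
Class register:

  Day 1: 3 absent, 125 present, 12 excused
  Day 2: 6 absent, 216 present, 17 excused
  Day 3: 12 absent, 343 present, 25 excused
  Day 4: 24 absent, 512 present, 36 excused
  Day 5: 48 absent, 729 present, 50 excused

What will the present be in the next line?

Absent: ×2 each step; 3, 6, 12, 24, 48 → 96.
Present: perfect cubes: 5³, 6³, 7³, …, so 125, 216, 343, 512, 729 → 1000.
For the excused, differences are 5, 8, 11, … (increasing by 3 each time): 12, 17, 25, 36, 50 → 67.

1000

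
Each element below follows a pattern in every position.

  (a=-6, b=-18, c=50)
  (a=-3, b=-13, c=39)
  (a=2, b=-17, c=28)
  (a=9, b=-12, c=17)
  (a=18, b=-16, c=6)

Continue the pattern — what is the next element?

(a=29, b=-11, c=-5)

A: differences are 3, 5, 7, … (increasing by 2 each time), so -6, -3, 2, 9, 18 → 29.
B: alternating steps +5, −4, +5, −4, …; -18, -13, -17, -12, -16 → -11.
C goes 50, 39, 28, 17, 6 → -5 (−11 each step).
Combining the parts gives (a=29, b=-11, c=-5).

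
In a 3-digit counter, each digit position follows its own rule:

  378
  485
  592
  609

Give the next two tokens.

716, 823

First digit: 3, 4, 5, 6 → 7 → 8 (+1 each step, mod 10).
Second digit — +1 each step, mod 10: 7, 8, 9, 0 → 1 → 2.
Third digit: 8, 5, 2, 9 → 6 → 3 (−3 each step, mod 10).
So the next two tokens are 716 and 823.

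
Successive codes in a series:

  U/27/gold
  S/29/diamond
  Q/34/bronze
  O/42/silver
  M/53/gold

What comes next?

For the letter, letters move back 2 places in the alphabet: U, S, Q, O, M → K.
For the second component, differences are 2, 5, 8, … (increasing by 3 each time): 27, 29, 34, 42, 53 → 67.
For the rank, repeats gold → diamond → bronze → silver: gold, diamond, bronze, silver, gold → diamond.
Combining the parts gives K/67/diamond.

K/67/diamond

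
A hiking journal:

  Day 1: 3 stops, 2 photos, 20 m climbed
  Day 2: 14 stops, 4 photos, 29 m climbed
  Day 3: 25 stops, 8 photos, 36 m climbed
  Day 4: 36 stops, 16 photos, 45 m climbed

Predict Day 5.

47 stops, 32 photos, 52 m climbed

Stops — +11 each step: 3, 14, 25, 36 → 47.
Photos — ×2 each step: 2, 4, 8, 16 → 32.
M climbed: 20, 29, 36, 45 → 52 (alternating steps +9, +7, +9, +7, …).
Putting it together: 47 stops, 32 photos, 52 m climbed.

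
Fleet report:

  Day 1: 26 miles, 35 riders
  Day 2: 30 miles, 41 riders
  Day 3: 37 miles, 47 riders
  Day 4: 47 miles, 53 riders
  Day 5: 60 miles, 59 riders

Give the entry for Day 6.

For the miles, differences are 4, 7, 10, … (increasing by 3 each time): 26, 30, 37, 47, 60 → 76.
Riders: +6 each step; 35, 41, 47, 53, 59 → 65.
Putting it together: 76 miles, 65 riders.

76 miles, 65 riders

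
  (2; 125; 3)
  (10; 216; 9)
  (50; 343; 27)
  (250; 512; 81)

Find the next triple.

First part: ×5 each step; 2, 10, 50, 250 → 1250.
Second part goes 125, 216, 343, 512 → 729 (perfect cubes: 5³, 6³, 7³, …).
Third part: 3, 9, 27, 81 → 243 (×3 each step).
So the next triple is (1250; 729; 243).

(1250; 729; 243)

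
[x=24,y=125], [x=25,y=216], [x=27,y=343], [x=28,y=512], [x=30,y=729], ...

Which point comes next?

[x=31,y=1000]

X — alternating steps +1, +2, +1, +2, …: 24, 25, 27, 28, 30 → 31.
Y: perfect cubes: 5³, 6³, 7³, …; 125, 216, 343, 512, 729 → 1000.
Putting it together: [x=31,y=1000].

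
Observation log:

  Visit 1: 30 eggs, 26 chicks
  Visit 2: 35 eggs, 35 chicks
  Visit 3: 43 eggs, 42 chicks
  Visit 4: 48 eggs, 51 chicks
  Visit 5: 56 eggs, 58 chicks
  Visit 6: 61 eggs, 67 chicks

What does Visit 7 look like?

69 eggs, 74 chicks

For the eggs, alternating steps +5, +8, +5, +8, …: 30, 35, 43, 48, 56, 61 → 69.
Chicks: alternating steps +9, +7, +9, +7, …; 26, 35, 42, 51, 58, 67 → 74.
Combining the parts gives 69 eggs, 74 chicks.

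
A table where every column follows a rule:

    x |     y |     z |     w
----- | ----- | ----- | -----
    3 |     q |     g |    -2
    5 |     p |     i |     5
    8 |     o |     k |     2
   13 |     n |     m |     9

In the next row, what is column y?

m

For the column y, letters move back 1 place in the alphabet: q, p, o, n → m.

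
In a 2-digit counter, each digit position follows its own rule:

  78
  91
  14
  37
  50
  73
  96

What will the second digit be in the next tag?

Second digit goes 8, 1, 4, 7, 0, 3, 6 → 9 (+3 each step, mod 10).

9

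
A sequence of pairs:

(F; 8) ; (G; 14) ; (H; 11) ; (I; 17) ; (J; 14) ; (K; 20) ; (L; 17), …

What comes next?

For the letter, letters move forward 1 place in the alphabet: F, G, H, I, J, K, L → M.
Second coordinate goes 8, 14, 11, 17, 14, 20, 17 → 23 (alternating steps +6, −3, +6, −3, …).
So the next pair is (M; 23).

(M; 23)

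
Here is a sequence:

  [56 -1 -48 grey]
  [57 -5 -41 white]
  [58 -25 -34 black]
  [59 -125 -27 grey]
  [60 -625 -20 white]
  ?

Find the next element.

[61 -3125 -13 black]

First entry: +1 each step; 56, 57, 58, 59, 60 → 61.
Second entry — ×5 each step: -1, -5, -25, -125, -625 → -3125.
For the third entry, +7 each step: -48, -41, -34, -27, -20 → -13.
Shade: repeats grey → white → black; grey, white, black, grey, white → black.
Putting it together: [61 -3125 -13 black].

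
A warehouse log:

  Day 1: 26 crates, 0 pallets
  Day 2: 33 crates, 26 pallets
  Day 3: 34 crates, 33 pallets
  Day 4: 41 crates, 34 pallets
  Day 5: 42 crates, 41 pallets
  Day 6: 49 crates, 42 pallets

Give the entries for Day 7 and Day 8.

50 crates, 49 pallets; 57 crates, 50 pallets

Crates: alternating steps +7, +1, +7, +1, …; 26, 33, 34, 41, 42, 49 → 50 → 57.
Pallets: always the previous value of the crates; 0, 26, 33, 34, 41, 42 → 49 → 50.
So the next two records are 50 crates, 49 pallets and 57 crates, 50 pallets.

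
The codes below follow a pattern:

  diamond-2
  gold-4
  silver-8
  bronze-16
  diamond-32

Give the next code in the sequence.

gold-64

Rank goes diamond, gold, silver, bronze, diamond → gold (repeats diamond → gold → silver → bronze).
Second component goes 2, 4, 8, 16, 32 → 64 (×2 each step).
Combining the parts gives gold-64.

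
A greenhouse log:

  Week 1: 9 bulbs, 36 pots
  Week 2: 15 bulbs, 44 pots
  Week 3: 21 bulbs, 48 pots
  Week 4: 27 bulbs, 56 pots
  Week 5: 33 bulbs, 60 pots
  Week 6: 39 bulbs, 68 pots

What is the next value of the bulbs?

Bulbs goes 9, 15, 21, 27, 33, 39 → 45 (+6 each step).

45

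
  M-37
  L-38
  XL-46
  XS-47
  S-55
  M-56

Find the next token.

Size: repeats M → L → XL → XS → S; M, L, XL, XS, S, M → L.
Second component goes 37, 38, 46, 47, 55, 56 → 64 (alternating steps +1, +8, +1, +8, …).
Putting it together: L-64.

L-64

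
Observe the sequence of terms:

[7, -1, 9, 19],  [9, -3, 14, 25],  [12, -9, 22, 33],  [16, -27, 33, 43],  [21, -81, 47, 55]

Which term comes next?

[27, -243, 64, 69]

First slot goes 7, 9, 12, 16, 21 → 27 (differences are 2, 3, 4, … (increasing by 1 each time)).
Second slot goes -1, -3, -9, -27, -81 → -243 (×3 each step).
Third slot goes 9, 14, 22, 33, 47 → 64 (differences are 5, 8, 11, … (increasing by 3 each time)).
For the fourth slot, differences are 6, 8, 10, … (increasing by 2 each time): 19, 25, 33, 43, 55 → 69.
Combining the parts gives [27, -243, 64, 69].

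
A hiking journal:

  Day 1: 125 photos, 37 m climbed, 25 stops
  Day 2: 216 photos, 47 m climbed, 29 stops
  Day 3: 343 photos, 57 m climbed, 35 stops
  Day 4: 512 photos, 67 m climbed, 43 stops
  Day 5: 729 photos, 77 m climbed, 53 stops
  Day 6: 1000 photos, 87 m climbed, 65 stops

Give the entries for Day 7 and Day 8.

1331 photos, 97 m climbed, 79 stops; 1728 photos, 107 m climbed, 95 stops

Photos goes 125, 216, 343, 512, 729, 1000 → 1331 → 1728 (perfect cubes: 5³, 6³, 7³, …).
M climbed: +10 each step, so 37, 47, 57, 67, 77, 87 → 97 → 107.
Stops: differences are 4, 6, 8, … (increasing by 2 each time); 25, 29, 35, 43, 53, 65 → 79 → 95.
Putting the parts together: 1331 photos, 97 m climbed, 79 stops and then 1728 photos, 107 m climbed, 95 stops.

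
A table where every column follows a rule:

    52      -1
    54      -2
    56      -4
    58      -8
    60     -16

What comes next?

62  -32

First component: 52, 54, 56, 58, 60 → 62 (+2 each step).
Second component — ×2 each step: -1, -2, -4, -8, -16 → -32.
So the next row is 62  -32.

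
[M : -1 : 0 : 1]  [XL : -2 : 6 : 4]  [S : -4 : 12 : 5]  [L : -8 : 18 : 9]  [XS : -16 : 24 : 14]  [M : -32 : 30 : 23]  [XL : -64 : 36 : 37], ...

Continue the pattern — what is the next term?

[S : -128 : 42 : 60]

Size: repeats M → XL → S → L → XS; M, XL, S, L, XS, M, XL → S.
Second value: -1, -2, -4, -8, -16, -32, -64 → -128 (×2 each step).
Third value: +6 each step; 0, 6, 12, 18, 24, 30, 36 → 42.
Fourth value: 1, 4, 5, 9, 14, 23, 37 → 60 (each term is the sum of the two before it).
Combining the parts gives [S : -128 : 42 : 60].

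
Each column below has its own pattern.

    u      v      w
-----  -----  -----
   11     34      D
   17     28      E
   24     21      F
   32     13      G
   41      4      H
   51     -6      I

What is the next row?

62  -17  J

Column u: differences are 6, 7, 8, … (increasing by 1 each time), so 11, 17, 24, 32, 41, 51 → 62.
Column v: 34, 28, 21, 13, 4, -6 → -17 (together with the column u always sums to 45).
Column w: D, E, F, G, H, I → J (letters move forward 1 place in the alphabet).
Putting it together: 62  -17  J.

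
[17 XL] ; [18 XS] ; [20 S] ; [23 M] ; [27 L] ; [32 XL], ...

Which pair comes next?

[38 XS]

For the first part, differences are 1, 2, 3, … (increasing by 1 each time): 17, 18, 20, 23, 27, 32 → 38.
Size — repeats XL → XS → S → M → L: XL, XS, S, M, L, XL → XS.
Putting it together: [38 XS].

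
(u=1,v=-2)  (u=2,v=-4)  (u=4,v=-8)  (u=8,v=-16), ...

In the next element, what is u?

16

U goes 1, 2, 4, 8 → 16 (×2 each step).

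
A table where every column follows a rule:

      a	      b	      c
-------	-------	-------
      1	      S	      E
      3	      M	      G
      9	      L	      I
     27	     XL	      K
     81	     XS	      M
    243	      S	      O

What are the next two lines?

Column a goes 1, 3, 9, 27, 81, 243 → 729 → 2187 (×3 each step).
Column b: repeats S → M → L → XL → XS, so S, M, L, XL, XS, S → M → L.
Column c goes E, G, I, K, M, O → Q → S (letters move forward 2 places in the alphabet).
So the next two lines are 729  M  Q and 2187  L  S.

729  M  Q; 2187  L  S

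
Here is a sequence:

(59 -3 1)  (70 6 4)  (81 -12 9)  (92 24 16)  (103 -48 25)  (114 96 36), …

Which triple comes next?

First component goes 59, 70, 81, 92, 103, 114 → 125 (+11 each step).
Second component: ×(-2) each step; -3, 6, -12, 24, -48, 96 → -192.
Third component: 1, 4, 9, 16, 25, 36 → 49 (perfect squares: 1², 2², 3², …).
So the next triple is (125 -192 49).

(125 -192 49)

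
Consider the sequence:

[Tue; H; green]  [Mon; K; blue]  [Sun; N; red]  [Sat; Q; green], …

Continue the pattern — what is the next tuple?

[Fri; T; blue]

For the day, runs backward through the weekdays Mon→Sun: Tue, Mon, Sun, Sat → Fri.
For the letter, letters move forward 3 places in the alphabet: H, K, N, Q → T.
Colour goes green, blue, red, green → blue (repeats green → blue → red).
So the next tuple is [Fri; T; blue].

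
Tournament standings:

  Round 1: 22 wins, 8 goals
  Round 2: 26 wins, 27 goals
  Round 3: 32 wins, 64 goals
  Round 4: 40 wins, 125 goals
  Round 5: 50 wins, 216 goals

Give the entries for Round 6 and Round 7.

62 wins, 343 goals; 76 wins, 512 goals

Wins — differences are 4, 6, 8, … (increasing by 2 each time): 22, 26, 32, 40, 50 → 62 → 76.
Goals: perfect cubes: 2³, 3³, 4³, …; 8, 27, 64, 125, 216 → 343 → 512.
So the next two lines are 62 wins, 343 goals and 76 wins, 512 goals.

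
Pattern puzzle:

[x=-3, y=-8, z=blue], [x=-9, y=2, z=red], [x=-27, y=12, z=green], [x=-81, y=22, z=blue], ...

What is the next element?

[x=-243, y=32, z=red]

X — ×3 each step: -3, -9, -27, -81 → -243.
Y: +10 each step; -8, 2, 12, 22 → 32.
Z: blue, red, green, blue → red (repeats blue → red → green).
Combining the parts gives [x=-243, y=32, z=red].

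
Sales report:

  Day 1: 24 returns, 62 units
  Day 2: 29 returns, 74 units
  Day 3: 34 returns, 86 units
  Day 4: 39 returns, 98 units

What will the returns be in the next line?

44

Returns: +5 each step; 24, 29, 34, 39 → 44.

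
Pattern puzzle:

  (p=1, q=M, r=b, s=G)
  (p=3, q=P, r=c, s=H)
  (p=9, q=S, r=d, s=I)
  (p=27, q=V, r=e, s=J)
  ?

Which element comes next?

P: ×3 each step; 1, 3, 9, 27 → 81.
For the q, letters move forward 3 places in the alphabet: M, P, S, V → Y.
R: letters move forward 1 place in the alphabet; b, c, d, e → f.
S: G, H, I, J → K (letters move forward 1 place in the alphabet).
Putting it together: (p=81, q=Y, r=f, s=K).

(p=81, q=Y, r=f, s=K)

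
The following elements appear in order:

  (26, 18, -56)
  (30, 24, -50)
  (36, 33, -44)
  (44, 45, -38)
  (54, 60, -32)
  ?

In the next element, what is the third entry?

-26

First entry: 26, 30, 36, 44, 54 → 66 (differences are 4, 6, 8, … (increasing by 2 each time)).
Second entry: differences are 6, 9, 12, … (increasing by 3 each time), so 18, 24, 33, 45, 60 → 78.
Third entry: +6 each step; -56, -50, -44, -38, -32 → -26.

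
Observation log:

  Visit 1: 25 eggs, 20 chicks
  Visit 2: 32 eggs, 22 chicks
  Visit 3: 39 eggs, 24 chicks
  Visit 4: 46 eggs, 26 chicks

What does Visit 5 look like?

Eggs: +7 each step; 25, 32, 39, 46 → 53.
For the chicks, +2 each step: 20, 22, 24, 26 → 28.
Putting it together: 53 eggs, 28 chicks.

53 eggs, 28 chicks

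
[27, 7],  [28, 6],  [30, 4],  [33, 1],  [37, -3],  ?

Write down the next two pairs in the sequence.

First component goes 27, 28, 30, 33, 37 → 42 → 48 (differences are 1, 2, 3, … (increasing by 1 each time)).
Second component: together with the first component always sums to 34, so 7, 6, 4, 1, -3 → -8 → -14.
Putting the parts together: [42, -8] and then [48, -14].

[42, -8], [48, -14]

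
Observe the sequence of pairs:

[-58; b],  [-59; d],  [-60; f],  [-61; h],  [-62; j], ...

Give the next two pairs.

First coordinate: −1 each step; -58, -59, -60, -61, -62 → -63 → -64.
For the letter, letters move forward 2 places in the alphabet: b, d, f, h, j → l → n.
So the next two pairs are [-63; l] and [-64; n].

[-63; l], [-64; n]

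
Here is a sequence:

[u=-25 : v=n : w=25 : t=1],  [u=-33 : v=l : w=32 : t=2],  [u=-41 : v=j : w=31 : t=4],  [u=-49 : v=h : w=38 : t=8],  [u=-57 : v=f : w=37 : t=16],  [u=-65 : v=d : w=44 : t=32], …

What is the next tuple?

U — −8 each step: -25, -33, -41, -49, -57, -65 → -73.
V — letters move back 2 places in the alphabet: n, l, j, h, f, d → b.
W: alternating steps +7, −1, +7, −1, …; 25, 32, 31, 38, 37, 44 → 43.
T: 1, 2, 4, 8, 16, 32 → 64 (×2 each step).
So the next tuple is [u=-73 : v=b : w=43 : t=64].

[u=-73 : v=b : w=43 : t=64]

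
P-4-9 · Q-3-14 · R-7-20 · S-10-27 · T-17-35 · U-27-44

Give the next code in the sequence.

V-44-54

Letter: letters move forward 1 place in the alphabet, so P, Q, R, S, T, U → V.
Second component goes 4, 3, 7, 10, 17, 27 → 44 (each term is the sum of the two before it).
Third component: differences are 5, 6, 7, … (increasing by 1 each time); 9, 14, 20, 27, 35, 44 → 54.
Combining the parts gives V-44-54.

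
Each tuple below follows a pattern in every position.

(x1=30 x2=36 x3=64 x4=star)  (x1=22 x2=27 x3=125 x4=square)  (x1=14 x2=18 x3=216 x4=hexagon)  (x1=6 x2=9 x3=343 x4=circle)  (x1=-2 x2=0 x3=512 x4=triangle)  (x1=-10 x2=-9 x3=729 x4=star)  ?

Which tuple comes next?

X1: −8 each step, so 30, 22, 14, 6, -2, -10 → -18.
X2: 36, 27, 18, 9, 0, -9 → -18 (−9 each step).
X3 — perfect cubes: 4³, 5³, 6³, …: 64, 125, 216, 343, 512, 729 → 1000.
X4 — repeats star → square → hexagon → circle → triangle: star, square, hexagon, circle, triangle, star → square.
Putting it together: (x1=-18 x2=-18 x3=1000 x4=square).

(x1=-18 x2=-18 x3=1000 x4=square)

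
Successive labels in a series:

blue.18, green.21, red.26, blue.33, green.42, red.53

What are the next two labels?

Colour: repeats blue → green → red; blue, green, red, blue, green, red → blue → green.
For the second component, differences are 3, 5, 7, … (increasing by 2 each time): 18, 21, 26, 33, 42, 53 → 66 → 81.
Putting the parts together: blue.66 and then green.81.

blue.66 then green.81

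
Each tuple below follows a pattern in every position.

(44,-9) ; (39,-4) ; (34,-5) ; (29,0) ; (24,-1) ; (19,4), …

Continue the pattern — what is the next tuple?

(14,3)

First coordinate: −5 each step, so 44, 39, 34, 29, 24, 19 → 14.
Second coordinate goes -9, -4, -5, 0, -1, 4 → 3 (alternating steps +5, −1, +5, −1, …).
Putting it together: (14,3).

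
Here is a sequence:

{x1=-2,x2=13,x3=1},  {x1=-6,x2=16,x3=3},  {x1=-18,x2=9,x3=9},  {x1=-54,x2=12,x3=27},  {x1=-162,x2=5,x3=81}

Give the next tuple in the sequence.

X1: -2, -6, -18, -54, -162 → -486 (×3 each step).
X2: alternating steps +3, −7, +3, −7, …; 13, 16, 9, 12, 5 → 8.
X3 — ×3 each step: 1, 3, 9, 27, 81 → 243.
Combining the parts gives {x1=-486,x2=8,x3=243}.

{x1=-486,x2=8,x3=243}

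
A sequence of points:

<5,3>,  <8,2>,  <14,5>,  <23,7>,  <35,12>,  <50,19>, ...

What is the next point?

First entry goes 5, 8, 14, 23, 35, 50 → 68 (differences are 3, 6, 9, … (increasing by 3 each time)).
For the second entry, each term is the sum of the two before it: 3, 2, 5, 7, 12, 19 → 31.
Putting it together: <68,31>.

<68,31>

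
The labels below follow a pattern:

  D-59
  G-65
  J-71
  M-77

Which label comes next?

P-83

Letter goes D, G, J, M → P (letters move forward 3 places in the alphabet).
Second component: +6 each step, so 59, 65, 71, 77 → 83.
So the next label is P-83.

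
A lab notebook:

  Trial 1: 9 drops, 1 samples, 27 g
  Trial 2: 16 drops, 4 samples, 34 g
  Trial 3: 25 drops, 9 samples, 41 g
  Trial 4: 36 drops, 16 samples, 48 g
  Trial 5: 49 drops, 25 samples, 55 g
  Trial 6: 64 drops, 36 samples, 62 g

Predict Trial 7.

81 drops, 49 samples, 69 g

Drops — perfect squares: 3², 4², 5², …: 9, 16, 25, 36, 49, 64 → 81.
For the samples, perfect squares: 1², 2², 3², …: 1, 4, 9, 16, 25, 36 → 49.
G: 27, 34, 41, 48, 55, 62 → 69 (+7 each step).
Putting it together: 81 drops, 49 samples, 69 g.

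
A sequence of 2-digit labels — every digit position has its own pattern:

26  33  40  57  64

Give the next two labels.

First digit — +1 each step, mod 10: 2, 3, 4, 5, 6 → 7 → 8.
Second digit: −3 each step, mod 10; 6, 3, 0, 7, 4 → 1 → 8.
So the next two labels are 71 and 88.

71 then 88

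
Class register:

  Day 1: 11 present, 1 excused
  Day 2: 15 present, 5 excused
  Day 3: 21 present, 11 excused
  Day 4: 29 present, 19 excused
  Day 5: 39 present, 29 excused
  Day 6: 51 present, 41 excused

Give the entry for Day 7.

Present: differences are 4, 6, 8, … (increasing by 2 each time), so 11, 15, 21, 29, 39, 51 → 65.
Excused goes 1, 5, 11, 19, 29, 41 → 55 (always 10 less than the present).
Putting it together: 65 present, 55 excused.

65 present, 55 excused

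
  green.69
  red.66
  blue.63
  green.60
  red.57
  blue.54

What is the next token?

green.51

For the colour, repeats green → red → blue: green, red, blue, green, red, blue → green.
Second component: 69, 66, 63, 60, 57, 54 → 51 (−3 each step).
So the next token is green.51.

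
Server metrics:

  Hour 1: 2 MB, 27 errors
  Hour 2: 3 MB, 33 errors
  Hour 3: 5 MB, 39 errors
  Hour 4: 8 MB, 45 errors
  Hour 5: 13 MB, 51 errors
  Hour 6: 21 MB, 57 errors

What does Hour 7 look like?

MB: 2, 3, 5, 8, 13, 21 → 34 (each term is the sum of the two before it).
Errors: 27, 33, 39, 45, 51, 57 → 63 (+6 each step).
Putting it together: 34 MB, 63 errors.

34 MB, 63 errors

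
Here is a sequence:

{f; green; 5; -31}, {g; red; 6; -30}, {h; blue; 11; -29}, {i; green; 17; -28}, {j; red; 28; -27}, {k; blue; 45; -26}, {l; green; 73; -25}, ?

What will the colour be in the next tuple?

red

Letter: letters move forward 1 place in the alphabet; f, g, h, i, j, k, l → m.
Colour — repeats green → red → blue: green, red, blue, green, red, blue, green → red.
Third value: each term is the sum of the two before it, so 5, 6, 11, 17, 28, 45, 73 → 118.
Fourth value: +1 each step; -31, -30, -29, -28, -27, -26, -25 → -24.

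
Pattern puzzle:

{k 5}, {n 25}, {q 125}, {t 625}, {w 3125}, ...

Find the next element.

Letter goes k, n, q, t, w → z (letters move forward 3 places in the alphabet).
Second entry: ×5 each step; 5, 25, 125, 625, 3125 → 15625.
Combining the parts gives {z 15625}.

{z 15625}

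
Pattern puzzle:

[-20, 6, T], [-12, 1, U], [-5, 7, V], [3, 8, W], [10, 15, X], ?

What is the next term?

[18, 23, Y]

For the first value, alternating steps +8, +7, +8, +7, …: -20, -12, -5, 3, 10 → 18.
Second value goes 6, 1, 7, 8, 15 → 23 (each term is the sum of the two before it).
Letter: letters move forward 1 place in the alphabet, so T, U, V, W, X → Y.
Putting it together: [18, 23, Y].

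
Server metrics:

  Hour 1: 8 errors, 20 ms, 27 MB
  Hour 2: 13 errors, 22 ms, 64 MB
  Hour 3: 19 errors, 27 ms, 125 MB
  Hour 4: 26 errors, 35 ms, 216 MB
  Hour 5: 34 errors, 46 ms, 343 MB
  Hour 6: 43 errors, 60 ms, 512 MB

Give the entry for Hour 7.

53 errors, 77 ms, 729 MB

For the errors, differences are 5, 6, 7, … (increasing by 1 each time): 8, 13, 19, 26, 34, 43 → 53.
Ms: differences are 2, 5, 8, … (increasing by 3 each time); 20, 22, 27, 35, 46, 60 → 77.
For the MB, perfect cubes: 3³, 4³, 5³, …: 27, 64, 125, 216, 343, 512 → 729.
So the next line is 53 errors, 77 ms, 729 MB.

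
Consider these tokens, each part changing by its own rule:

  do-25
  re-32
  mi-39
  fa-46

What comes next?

sol-53

Note: runs through the solfège scale do→ti; do, re, mi, fa → sol.
Second component: +7 each step, so 25, 32, 39, 46 → 53.
Putting it together: sol-53.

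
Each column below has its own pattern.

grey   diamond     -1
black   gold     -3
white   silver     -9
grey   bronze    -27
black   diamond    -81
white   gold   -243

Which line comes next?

grey  silver  -729

Shade: grey, black, white, grey, black, white → grey (repeats grey → black → white).
Rank: repeats diamond → gold → silver → bronze; diamond, gold, silver, bronze, diamond, gold → silver.
Third component: ×3 each step; -1, -3, -9, -27, -81, -243 → -729.
Putting it together: grey  silver  -729.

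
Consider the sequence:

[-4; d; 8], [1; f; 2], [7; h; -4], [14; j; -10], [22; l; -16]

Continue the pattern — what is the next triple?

[31; n; -22]

First slot: differences are 5, 6, 7, … (increasing by 1 each time); -4, 1, 7, 14, 22 → 31.
Letter goes d, f, h, j, l → n (letters move forward 2 places in the alphabet).
For the third slot, −6 each step: 8, 2, -4, -10, -16 → -22.
Putting it together: [31; n; -22].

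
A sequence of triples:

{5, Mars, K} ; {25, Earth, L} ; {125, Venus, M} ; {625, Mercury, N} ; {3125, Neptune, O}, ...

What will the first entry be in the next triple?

15625

First entry: ×5 each step, so 5, 25, 125, 625, 3125 → 15625.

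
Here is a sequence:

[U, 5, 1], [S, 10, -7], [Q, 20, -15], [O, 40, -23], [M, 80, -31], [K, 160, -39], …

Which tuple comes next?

[I, 320, -47]

Letter: letters move back 2 places in the alphabet, so U, S, Q, O, M, K → I.
Second component: 5, 10, 20, 40, 80, 160 → 320 (×2 each step).
For the third component, −8 each step: 1, -7, -15, -23, -31, -39 → -47.
So the next tuple is [I, 320, -47].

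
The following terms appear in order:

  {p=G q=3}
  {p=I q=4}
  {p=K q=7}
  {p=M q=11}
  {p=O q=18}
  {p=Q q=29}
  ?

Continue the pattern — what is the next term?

{p=S q=47}

P: letters move forward 2 places in the alphabet, so G, I, K, M, O, Q → S.
Q goes 3, 4, 7, 11, 18, 29 → 47 (each term is the sum of the two before it).
Combining the parts gives {p=S q=47}.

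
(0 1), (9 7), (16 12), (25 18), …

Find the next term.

(32 23)

First coordinate: alternating steps +9, +7, +9, +7, …; 0, 9, 16, 25 → 32.
For the second coordinate, alternating steps +6, +5, +6, +5, …: 1, 7, 12, 18 → 23.
Combining the parts gives (32 23).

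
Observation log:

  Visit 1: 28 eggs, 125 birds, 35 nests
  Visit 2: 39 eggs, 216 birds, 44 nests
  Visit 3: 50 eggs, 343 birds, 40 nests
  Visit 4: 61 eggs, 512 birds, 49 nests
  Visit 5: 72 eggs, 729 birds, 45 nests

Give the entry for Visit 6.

83 eggs, 1000 birds, 54 nests

Eggs: 28, 39, 50, 61, 72 → 83 (+11 each step).
Birds — perfect cubes: 5³, 6³, 7³, …: 125, 216, 343, 512, 729 → 1000.
Nests: alternating steps +9, −4, +9, −4, …, so 35, 44, 40, 49, 45 → 54.
So the next row is 83 eggs, 1000 birds, 54 nests.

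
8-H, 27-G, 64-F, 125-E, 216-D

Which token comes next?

343-C

First component — perfect cubes: 2³, 3³, 4³, …: 8, 27, 64, 125, 216 → 343.
Letter: H, G, F, E, D → C (letters move back 1 place in the alphabet).
Combining the parts gives 343-C.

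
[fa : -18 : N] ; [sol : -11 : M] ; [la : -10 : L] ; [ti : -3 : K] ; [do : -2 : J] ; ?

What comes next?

Note goes fa, sol, la, ti, do → re (runs through the solfège scale do→ti).
For the second entry, alternating steps +7, +1, +7, +1, …: -18, -11, -10, -3, -2 → 5.
Letter: N, M, L, K, J → I (letters move back 1 place in the alphabet).
Putting it together: [re : 5 : I].

[re : 5 : I]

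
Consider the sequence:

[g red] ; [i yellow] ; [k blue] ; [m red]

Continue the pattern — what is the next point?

For the letter, letters move forward 2 places in the alphabet: g, i, k, m → o.
Colour: repeats red → yellow → blue, so red, yellow, blue, red → yellow.
Putting it together: [o yellow].

[o yellow]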